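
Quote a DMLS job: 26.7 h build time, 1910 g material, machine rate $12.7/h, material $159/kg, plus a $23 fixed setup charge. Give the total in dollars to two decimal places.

Machine cost = 12.7 × 26.7 = $339.09.
Material cost = 159 × 1910/1000, so $303.69.
Total = 339.09 + 303.69 + 23 = $665.78.

$665.78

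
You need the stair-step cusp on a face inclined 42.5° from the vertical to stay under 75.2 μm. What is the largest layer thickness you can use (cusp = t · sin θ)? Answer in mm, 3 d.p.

Layer height = cusp / sin(42.5°) = 0.0752 / 0.6756 = 0.111 mm.

0.111 mm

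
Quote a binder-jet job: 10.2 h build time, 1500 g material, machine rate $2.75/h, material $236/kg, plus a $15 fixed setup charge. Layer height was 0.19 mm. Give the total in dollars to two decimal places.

$397.05

Time charge = 2.75 × 10.2 = $28.05.
Material cost = 236 × 1500/1000, so $354.00.
Total = 28.05 + 354.00 + 15 = $397.05.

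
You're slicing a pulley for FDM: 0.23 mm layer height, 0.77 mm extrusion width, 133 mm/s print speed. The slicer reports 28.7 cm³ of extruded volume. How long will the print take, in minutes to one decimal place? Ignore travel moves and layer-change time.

Bead cross-section: 0.23 × 0.77 → 0.1771 mm².
Total extruded path = 28700/0.1771 = 162055.3 mm.
Extrusion time = 162055.3 / 133 = 1218.5 s.
In the requested units: 1218.5 s = 20.3 minutes.

20.3 minutes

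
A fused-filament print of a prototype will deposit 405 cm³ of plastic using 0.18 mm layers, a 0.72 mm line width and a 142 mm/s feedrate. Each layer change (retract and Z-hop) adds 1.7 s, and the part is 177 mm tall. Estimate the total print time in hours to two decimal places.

6.58 hours

Bead cross-section: 0.18 × 0.72 → 0.1296 mm².
Path length: 405000 mm³ / 0.1296 mm² → 3125000 mm.
Time extruding: 3125000 / 142 → 22007 s.
Number of layers: 177 / 0.18 → 984 (rounded up).
Layer-change overhead = 984 × 1.7 = 1672.8 s.
Altogether 22007 + 1672.8 = 23679.8 s, i.e. 6.58 hours.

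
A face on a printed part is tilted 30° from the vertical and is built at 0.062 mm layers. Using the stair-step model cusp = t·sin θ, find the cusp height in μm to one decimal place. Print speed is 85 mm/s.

sin(30°) = 0.5000, so cusp = 0.062 × 0.5000 = 0.031 mm → 31.0 μm.

31.0 μm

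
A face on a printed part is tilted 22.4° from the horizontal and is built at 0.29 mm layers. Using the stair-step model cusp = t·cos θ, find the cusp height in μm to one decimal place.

h_c = t·cos θ = 0.29 × 0.9245 = 0.268105 mm (268.1 μm).

268.1 μm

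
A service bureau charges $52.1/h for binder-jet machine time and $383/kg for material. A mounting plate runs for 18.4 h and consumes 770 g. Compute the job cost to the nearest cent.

Machine cost = 52.1 × 18.4 = $958.64.
Material charge = 383 × 770/1000 = $294.91.
Job cost: 958.64 + 294.91 = $1253.55.

$1253.55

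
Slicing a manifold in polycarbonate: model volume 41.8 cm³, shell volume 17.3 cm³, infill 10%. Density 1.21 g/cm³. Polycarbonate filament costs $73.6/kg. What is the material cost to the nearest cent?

Interior volume: 41.8 − 17.3 → 24.5 cm³.
Deposited infill = 0.10 × 24.5, so 2.45 cm³.
Total extruded = 17.3 + 2.45 = 19.75 cm³.
Mass = 19.75 × 1.21 = 23.8975 g.
Cost = 23.8975 g / 1000 × $73.6/kg = $1.76.

$1.76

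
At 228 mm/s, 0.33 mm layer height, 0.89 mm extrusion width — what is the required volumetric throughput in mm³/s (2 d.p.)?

Extrusion cross-section: 0.33 × 0.89 → 0.2937 mm².
Q = v·A = 228 × 0.2937 = 66.96 mm³/s.

66.96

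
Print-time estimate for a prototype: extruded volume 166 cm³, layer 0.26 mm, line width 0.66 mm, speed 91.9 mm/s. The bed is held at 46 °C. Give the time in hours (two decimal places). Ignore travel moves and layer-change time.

Line area = 0.26 × 0.66, so 0.1716 mm².
Total extruded path = 166000/0.1716 = 967366 mm.
Time extruding = 967366 / 91.9 = 10526.3 s.
10526.3 s = 2.92 hours.

2.92 hours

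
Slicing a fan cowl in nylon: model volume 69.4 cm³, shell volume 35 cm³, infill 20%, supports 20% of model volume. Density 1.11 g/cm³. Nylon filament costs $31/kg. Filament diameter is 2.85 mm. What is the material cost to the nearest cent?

Volume inside the shell = 69.4 − 35 = 34.4 cm³.
Infill deposited = 0.20 × 34.4, so 6.88 cm³.
Support: 0.20 × 69.4 → 13.88 cm³.
Total printed volume = 35 + 6.88 + 13.88, so 55.76 cm³.
Mass = 55.76 × 1.11, so 61.8936 g.
At $31/kg: 61.8936/1000 × 31 = $1.92.

$1.92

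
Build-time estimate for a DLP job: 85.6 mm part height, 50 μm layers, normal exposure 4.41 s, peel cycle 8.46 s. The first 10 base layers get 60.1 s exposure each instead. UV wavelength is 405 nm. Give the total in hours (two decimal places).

6.28 hours

Layers = ⌈85.6/0.05⌉ = 1712.
Base layers: 10 × (60.1 + 8.46) → 685.6 s.
Normal layers: 1702 × (4.41 + 8.46) → 21904.74 s.
Sum: 685.6 + 21904.74 = 22590.34 s → 6.28 hours.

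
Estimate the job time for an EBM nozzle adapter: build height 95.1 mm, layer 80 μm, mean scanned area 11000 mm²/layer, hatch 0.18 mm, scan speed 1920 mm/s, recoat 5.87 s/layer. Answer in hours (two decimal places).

Layer count = ceil(95.1 / 0.08) = 1189.
Per-layer scan distance = 11000 / 0.18, so 61111.1 mm.
Beam time per layer = 61111.1 / 1920 = 31.8287 s.
Layer cycle = 31.8287 + 5.87, so 37.6987 s.
1189 layers × 37.6987 s/layer = 44823.7543 s, i.e. 12.45 hours.

12.45 hours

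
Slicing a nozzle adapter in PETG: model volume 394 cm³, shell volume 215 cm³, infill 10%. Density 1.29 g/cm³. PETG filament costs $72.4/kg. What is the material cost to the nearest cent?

$21.75

Interior volume: 394 − 215 → 179 cm³.
Infill deposited: 0.10 × 179 → 17.9 cm³.
Total extruded = 215 + 17.9, so 232.9 cm³.
Mass = 232.9 × 1.29 = 300.441 g.
Cost = 300.441 g / 1000 × $72.4/kg = $21.75.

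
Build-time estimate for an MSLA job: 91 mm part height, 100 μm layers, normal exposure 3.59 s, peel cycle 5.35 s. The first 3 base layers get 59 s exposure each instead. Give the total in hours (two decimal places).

Layer count = ceil(91 / 0.1) = 910.
Burn-in layers = 3 × (59 + 5.35), so 193.05 s.
Remaining layers = 907 × (3.59 + 5.35), so 8108.58 s.
Sum: 193.05 + 8108.58 = 8301.63 s → 2.31 hours.

2.31 hours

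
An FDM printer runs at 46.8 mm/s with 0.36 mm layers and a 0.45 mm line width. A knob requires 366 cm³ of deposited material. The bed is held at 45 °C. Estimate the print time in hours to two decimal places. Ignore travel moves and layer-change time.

Bead cross-section = 0.36 × 0.45 = 0.162 mm².
Toolpath length = 366 cm³ / 0.162 mm² = 366000 / 0.162 = 2259259.3 mm.
Print-move time = 2259259.3 / 46.8, so 48274.8 s.
In the requested units: 48274.8 s = 13.41 hours.

13.41 hours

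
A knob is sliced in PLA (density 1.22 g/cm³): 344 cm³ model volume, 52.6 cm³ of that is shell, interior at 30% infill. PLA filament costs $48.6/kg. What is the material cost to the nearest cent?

$8.30

Infill region: 344 − 52.6 → 291.4 cm³.
Infill deposited: 0.30 × 291.4 → 87.42 cm³.
Deposited volume: 52.6 + 87.42 → 140.02 cm³.
Mass = 140.02 × 1.22, so 170.8244 g.
At $48.6/kg: 170.8244/1000 × 48.6 = $8.30.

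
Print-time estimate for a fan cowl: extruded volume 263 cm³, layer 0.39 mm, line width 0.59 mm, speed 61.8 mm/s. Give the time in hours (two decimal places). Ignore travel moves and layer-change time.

Bead cross-section = 0.39 × 0.59 = 0.2301 mm².
Total extruded path = 263000/0.2301 = 1142981.3 mm.
Extrusion time: 1142981.3 / 61.8 → 18494.8 s.
That's 18494.8 s → 5.14 hours.

5.14 hours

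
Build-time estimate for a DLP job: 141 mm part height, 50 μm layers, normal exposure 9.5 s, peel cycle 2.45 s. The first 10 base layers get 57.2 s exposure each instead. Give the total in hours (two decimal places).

Layers = ⌈141/0.05⌉ = 2820.
Base layers: 10 × (57.2 + 2.45) → 596.5 s.
Normal layers = 2810 × (9.5 + 2.45), so 33579.5 s.
Sum: 596.5 + 33579.5 = 34176 s → 9.49 hours.

9.49 hours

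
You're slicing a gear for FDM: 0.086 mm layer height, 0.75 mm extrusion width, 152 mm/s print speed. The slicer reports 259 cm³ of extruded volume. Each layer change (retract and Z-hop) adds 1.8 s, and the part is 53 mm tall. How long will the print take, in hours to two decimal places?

Bead cross-section: 0.086 × 0.75 → 0.0645 mm².
Path length: 259000 mm³ / 0.0645 mm² → 4015503.9 mm.
Extrusion time: 4015503.9 / 152 → 26417.8 s.
Layer count = ceil(53 / 0.086) = 617.
Z-hop total: 617 × 1.8 → 1110.6 s.
Altogether 26417.8 + 1110.6 = 27528.4 s, i.e. 7.65 hours.

7.65 hours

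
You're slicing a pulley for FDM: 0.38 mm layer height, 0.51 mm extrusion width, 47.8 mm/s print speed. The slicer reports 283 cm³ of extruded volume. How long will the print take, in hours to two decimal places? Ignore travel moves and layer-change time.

8.49 hours

Line area = 0.38 × 0.51, so 0.1938 mm².
Toolpath length = 283 cm³ / 0.1938 mm² = 283000 / 0.1938 = 1460268.3 mm.
Extrusion time: 1460268.3 / 47.8 → 30549.5 s.
30549.5 s = 8.49 hours.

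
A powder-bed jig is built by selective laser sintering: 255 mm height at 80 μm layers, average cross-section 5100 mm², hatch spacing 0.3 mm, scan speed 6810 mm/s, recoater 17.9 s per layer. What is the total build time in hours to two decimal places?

18.06 hours

Number of layers: 255 / 0.08 → 3188 (rounded up).
Scan path per layer: 5100 / 0.3 → 17000 mm.
Laser time per layer = 17000 / 6810 = 2.4963 s.
Layer cycle = 2.4963 + 17.9 = 20.3963 s.
3188 layers × 20.3963 s/layer = 65023.4044 s, i.e. 18.06 hours.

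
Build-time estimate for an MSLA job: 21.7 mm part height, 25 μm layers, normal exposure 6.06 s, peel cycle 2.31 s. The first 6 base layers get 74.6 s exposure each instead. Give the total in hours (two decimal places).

2.13 hours

Layer count = ceil(21.7 / 0.025) = 868.
Bottom layers: 6 × (74.6 + 2.31) → 461.46 s.
Regular layers: 862 × (6.06 + 2.31) → 7214.94 s.
Sum: 461.46 + 7214.94 = 7676.4 s → 2.13 hours.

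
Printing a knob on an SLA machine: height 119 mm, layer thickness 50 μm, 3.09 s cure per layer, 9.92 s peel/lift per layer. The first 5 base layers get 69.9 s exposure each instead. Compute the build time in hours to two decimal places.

Number of layers: 119 / 0.05 → 2380 (rounded up).
Base layers = 5 × (69.9 + 9.92) = 399.1 s.
Normal layers: 2375 × (3.09 + 9.92) → 30898.75 s.
Total = 399.1 + 30898.75 = 31297.85 s = 8.69 hours.

8.69 hours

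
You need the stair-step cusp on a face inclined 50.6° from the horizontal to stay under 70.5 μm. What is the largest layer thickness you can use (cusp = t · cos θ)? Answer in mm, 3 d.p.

0.111 mm

cos(50.6°) = 0.6347; t_max = 0.0705/0.6347 = 0.111 mm.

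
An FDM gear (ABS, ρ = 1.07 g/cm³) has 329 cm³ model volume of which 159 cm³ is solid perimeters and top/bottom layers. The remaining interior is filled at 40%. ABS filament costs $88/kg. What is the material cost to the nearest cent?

Interior volume = 329 − 159, so 170 cm³.
Infill volume: 0.40 × 170 → 68 cm³.
Total extruded = 159 + 68 = 227 cm³.
Mass = 227 × 1.07, so 242.89 g.
At $88/kg: 242.89/1000 × 88 = $21.37.

$21.37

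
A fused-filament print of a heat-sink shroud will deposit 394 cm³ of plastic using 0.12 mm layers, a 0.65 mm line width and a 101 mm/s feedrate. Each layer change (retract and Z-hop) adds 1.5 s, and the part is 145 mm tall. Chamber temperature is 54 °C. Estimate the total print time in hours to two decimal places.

14.40 hours

Line area: 0.12 × 0.65 → 0.078 mm².
Total extruded path = 394000/0.078 = 5051282.1 mm.
Print-move time: 5051282.1 / 101 → 50012.7 s.
Number of layers: 145 / 0.12 → 1209 (rounded up).
Layer-change overhead: 1209 × 1.5 → 1813.5 s.
Altogether 50012.7 + 1813.5 = 51826.2 s, i.e. 14.40 hours.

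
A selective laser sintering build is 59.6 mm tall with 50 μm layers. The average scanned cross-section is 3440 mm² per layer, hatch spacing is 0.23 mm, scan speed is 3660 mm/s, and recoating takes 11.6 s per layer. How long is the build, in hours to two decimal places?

5.19 hours

Layer count = ceil(59.6 / 0.05) = 1192.
Per-layer scan distance: 3440 / 0.23 → 14956.5 mm.
Scan time per layer: 14956.5 / 3660 → 4.0865 s.
Time per layer = 4.0865 + 11.6, so 15.6865 s.
1192 layers × 15.6865 s/layer = 18698.308 s, i.e. 5.19 hours.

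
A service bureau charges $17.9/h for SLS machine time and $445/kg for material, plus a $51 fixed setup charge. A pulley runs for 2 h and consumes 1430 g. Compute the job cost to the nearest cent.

Machine-time cost = 17.9 × 2 = $35.80.
Material cost = 445 × 1430/1000 = $636.35.
Total = 35.80 + 636.35 + 51 = $723.15.

$723.15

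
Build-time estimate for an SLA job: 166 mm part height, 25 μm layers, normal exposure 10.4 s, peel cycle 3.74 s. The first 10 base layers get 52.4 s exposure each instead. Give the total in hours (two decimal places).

26.20 hours

Number of layers: 166 / 0.025 → 6640 (rounded up).
Burn-in layers = 10 × (52.4 + 3.74), so 561.4 s.
Regular layers: 6630 × (10.4 + 3.74) → 93748.2 s.
Sum: 561.4 + 93748.2 = 94309.6 s → 26.20 hours.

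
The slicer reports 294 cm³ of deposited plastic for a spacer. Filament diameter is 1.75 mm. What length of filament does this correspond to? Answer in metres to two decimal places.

122.23 m

A = π r² = π × 0.875² = 2.4053 mm².
Length = 294 cm³ / 2.4053 mm² = 294000 / 2.4053 = 122230.08 mm = 122.23 m.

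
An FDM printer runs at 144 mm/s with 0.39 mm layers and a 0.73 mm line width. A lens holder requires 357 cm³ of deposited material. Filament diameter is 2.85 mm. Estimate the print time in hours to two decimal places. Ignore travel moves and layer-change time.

Bead cross-section: 0.39 × 0.73 → 0.2847 mm².
Path length: 357000 mm³ / 0.2847 mm² → 1253951.5 mm.
Print-move time: 1253951.5 / 144 → 8708 s.
8708 s = 2.42 hours.

2.42 hours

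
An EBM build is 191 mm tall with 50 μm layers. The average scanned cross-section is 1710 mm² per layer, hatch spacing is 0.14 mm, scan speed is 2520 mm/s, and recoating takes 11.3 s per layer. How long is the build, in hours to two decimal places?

17.13 hours

Number of layers: 191 / 0.05 → 3820 (rounded up).
Scan path per layer = 1710 / 0.14 = 12214.3 mm.
Per-layer scan time: 12214.3 / 2520 → 4.8469 s.
Time per layer = 4.8469 + 11.3, so 16.1469 s.
3820 layers × 16.1469 s/layer = 61681.158 s, i.e. 17.13 hours.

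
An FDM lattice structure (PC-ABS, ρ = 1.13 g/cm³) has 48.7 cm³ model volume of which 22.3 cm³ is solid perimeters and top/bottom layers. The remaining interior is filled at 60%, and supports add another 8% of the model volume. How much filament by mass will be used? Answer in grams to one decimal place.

Infill region = 48.7 − 22.3 = 26.4 cm³.
Infill volume = 0.60 × 26.4 = 15.84 cm³.
Support = 0.08 × 48.7 = 3.896 cm³.
Total extruded = 22.3 + 15.84 + 3.896 = 42.036 cm³.
Mass = 42.036 × 1.13 = 47.50068 g.

47.5 g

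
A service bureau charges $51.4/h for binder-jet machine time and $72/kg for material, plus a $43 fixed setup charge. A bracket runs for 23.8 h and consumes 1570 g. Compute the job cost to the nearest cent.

Machine-time cost = 51.4 × 23.8 = $1223.32.
Material cost: 72 × 1570/1000 → $113.04.
Adding setup: 1223.32 + 113.04 + 43 → $1379.36.

$1379.36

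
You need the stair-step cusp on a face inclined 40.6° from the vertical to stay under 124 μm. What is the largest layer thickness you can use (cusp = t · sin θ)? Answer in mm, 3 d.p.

Layer height = cusp / sin(40.6°) = 0.124 / 0.6508 = 0.191 mm.

0.191 mm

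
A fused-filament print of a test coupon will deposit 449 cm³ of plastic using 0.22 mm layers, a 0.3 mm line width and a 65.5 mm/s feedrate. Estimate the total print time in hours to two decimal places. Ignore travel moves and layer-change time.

Line area = 0.22 × 0.3, so 0.066 mm².
Path length: 449000 mm³ / 0.066 mm² → 6803030.3 mm.
Print-move time: 6803030.3 / 65.5 → 103863.1 s.
In the requested units: 103863.1 s = 28.85 hours.

28.85 hours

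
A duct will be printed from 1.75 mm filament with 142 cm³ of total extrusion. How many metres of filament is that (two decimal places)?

59.04 m

Cross-section of 1.75 mm filament: π·(1.75/2)² = 2.4053 mm².
L = 142000 mm³ / 2.4053 mm² = 59036.29 mm, i.e. 59.04 m.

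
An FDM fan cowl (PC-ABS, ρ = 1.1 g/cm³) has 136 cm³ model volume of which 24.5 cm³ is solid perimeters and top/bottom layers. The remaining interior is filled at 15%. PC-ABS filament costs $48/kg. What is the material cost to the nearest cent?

$2.18

Infill region: 136 − 24.5 → 111.5 cm³.
Infill deposited = 0.15 × 111.5 = 16.725 cm³.
Total printed volume: 24.5 + 16.725 → 41.225 cm³.
Mass = 41.225 × 1.1, so 45.3475 g.
Cost = 45.3475 g / 1000 × $48/kg = $2.18.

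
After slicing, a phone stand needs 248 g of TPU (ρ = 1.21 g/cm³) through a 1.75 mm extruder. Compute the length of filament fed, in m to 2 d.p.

Volume = 248 g / 1.21 g·cm⁻³ = 204.9587 cm³ = 204958.7 mm³.
A = π r² = π × 0.875² = 2.4053 mm².
Length = 204958.7 / 2.4053 = 85211.28 mm = 85.21 m.

85.21 m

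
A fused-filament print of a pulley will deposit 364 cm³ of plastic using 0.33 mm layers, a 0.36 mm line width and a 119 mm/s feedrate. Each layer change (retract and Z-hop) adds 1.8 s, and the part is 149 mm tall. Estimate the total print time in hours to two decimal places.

7.38 hours

Bead cross-section = 0.33 × 0.36, so 0.1188 mm².
Toolpath length = 364 cm³ / 0.1188 mm² = 364000 / 0.1188 = 3063973.1 mm.
Extrusion time = 3063973.1 / 119, so 25747.7 s.
Layer count = ceil(149 / 0.33) = 452.
Z-hop total = 452 × 1.8 = 813.6 s.
Total = 25747.7 + 813.6 = 26561.3 s = 7.38 hours.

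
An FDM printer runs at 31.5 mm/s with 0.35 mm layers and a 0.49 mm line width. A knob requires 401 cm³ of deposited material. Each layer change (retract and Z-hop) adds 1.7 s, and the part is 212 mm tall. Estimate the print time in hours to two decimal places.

Bead cross-section = 0.35 × 0.49, so 0.1715 mm².
Toolpath length = 401 cm³ / 0.1715 mm² = 401000 / 0.1715 = 2338192.4 mm.
Extrusion time: 2338192.4 / 31.5 → 74228.3 s.
Layers = ⌈212/0.35⌉ = 606.
Layer-change overhead = 606 × 1.7 = 1030.2 s.
Total = 74228.3 + 1030.2 = 75258.5 s = 20.91 hours.

20.91 hours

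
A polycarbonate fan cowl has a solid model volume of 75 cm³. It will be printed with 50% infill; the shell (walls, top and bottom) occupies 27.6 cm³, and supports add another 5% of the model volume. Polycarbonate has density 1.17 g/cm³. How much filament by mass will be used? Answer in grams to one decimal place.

64.4 g

Infill region: 75 − 27.6 → 47.4 cm³.
Deposited infill: 0.50 × 47.4 → 23.7 cm³.
Support = 0.05 × 75, so 3.75 cm³.
Total extruded = 27.6 + 23.7 + 3.75 = 55.05 cm³.
Mass = 55.05 × 1.17, so 64.4085 g.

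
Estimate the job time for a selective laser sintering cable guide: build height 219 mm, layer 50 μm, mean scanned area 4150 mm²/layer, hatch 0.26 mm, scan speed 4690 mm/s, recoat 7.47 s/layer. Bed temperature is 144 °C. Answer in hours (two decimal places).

13.23 hours

Layer count = ceil(219 / 0.05) = 4380.
Scan path per layer: 4150 / 0.26 → 15961.5 mm.
Laser time per layer: 15961.5 / 4690 → 3.4033 s.
Layer cycle = 3.4033 + 7.47, so 10.8733 s.
4380 layers × 10.8733 s/layer = 47625.054 s, i.e. 13.23 hours.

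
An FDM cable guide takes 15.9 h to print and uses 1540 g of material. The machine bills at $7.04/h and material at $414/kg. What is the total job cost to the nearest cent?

$749.50

Machine cost = 7.04 × 15.9, so $111.936.
Feedstock cost = 414 × 1540/1000, so $637.56.
Total = 111.936 + 637.56 = 749.496 ≈ $749.50.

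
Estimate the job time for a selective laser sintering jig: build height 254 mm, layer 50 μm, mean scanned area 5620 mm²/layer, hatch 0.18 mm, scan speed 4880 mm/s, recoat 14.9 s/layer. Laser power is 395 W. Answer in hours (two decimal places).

Layer count = ceil(254 / 0.05) = 5080.
Scan path per layer: 5620 / 0.18 → 31222.2 mm.
Laser time per layer = 31222.2 / 4880 = 6.398 s.
Layer cycle = 6.398 + 14.9 = 21.298 s.
Build time = 5080 × 21.298 = 108193.84 s = 30.05 hours.

30.05 hours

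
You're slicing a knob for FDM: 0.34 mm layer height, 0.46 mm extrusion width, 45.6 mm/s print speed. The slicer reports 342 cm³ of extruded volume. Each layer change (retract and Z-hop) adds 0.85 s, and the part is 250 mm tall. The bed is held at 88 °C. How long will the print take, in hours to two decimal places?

13.49 hours

Line area = 0.34 × 0.46 = 0.1564 mm².
Path length: 342000 mm³ / 0.1564 mm² → 2186700.8 mm.
Time extruding = 2186700.8 / 45.6, so 47954 s.
Layers = ⌈250/0.34⌉ = 736.
Z-hop total = 736 × 0.85, so 625.6 s.
Altogether 47954 + 625.6 = 48579.6 s, i.e. 13.49 hours.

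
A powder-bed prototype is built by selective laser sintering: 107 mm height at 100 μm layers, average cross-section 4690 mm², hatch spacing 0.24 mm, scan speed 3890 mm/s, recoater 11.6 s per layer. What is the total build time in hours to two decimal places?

Number of layers: 107 / 0.1 → 1070 (rounded up).
Hatch length per layer: 4690 / 0.24 → 19541.7 mm.
Laser time per layer: 19541.7 / 3890 → 5.0236 s.
Time per layer = 5.0236 + 11.6 = 16.6236 s.
1070 layers × 16.6236 s/layer = 17787.252 s, i.e. 4.94 hours.

4.94 hours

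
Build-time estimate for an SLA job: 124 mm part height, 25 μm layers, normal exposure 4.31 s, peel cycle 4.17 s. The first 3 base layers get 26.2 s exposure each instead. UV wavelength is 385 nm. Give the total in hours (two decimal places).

11.70 hours

Layers = ⌈124/0.025⌉ = 4960.
Bottom layers = 3 × (26.2 + 4.17), so 91.11 s.
Remaining layers = 4957 × (4.31 + 4.17), so 42035.36 s.
Sum: 91.11 + 42035.36 = 42126.47 s → 11.70 hours.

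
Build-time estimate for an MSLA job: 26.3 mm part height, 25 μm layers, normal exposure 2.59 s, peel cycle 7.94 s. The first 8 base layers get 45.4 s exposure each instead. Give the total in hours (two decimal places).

Number of layers: 26.3 / 0.025 → 1052 (rounded up).
Base layers: 8 × (45.4 + 7.94) → 426.72 s.
Regular layers = 1044 × (2.59 + 7.94), so 10993.32 s.
Sum: 426.72 + 10993.32 = 11420.04 s → 3.17 hours.

3.17 hours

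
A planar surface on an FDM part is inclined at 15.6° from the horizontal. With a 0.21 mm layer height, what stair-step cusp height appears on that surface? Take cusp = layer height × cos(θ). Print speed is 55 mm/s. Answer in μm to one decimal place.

Cusp = layer height × cos(15.6°) = 0.21 × 0.9632 = 0.202272 mm = 202.3 μm.

202.3 μm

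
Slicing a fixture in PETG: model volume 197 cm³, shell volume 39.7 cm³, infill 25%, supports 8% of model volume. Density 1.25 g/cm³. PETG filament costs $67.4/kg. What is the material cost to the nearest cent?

Volume inside the shell: 197 − 39.7 → 157.3 cm³.
Infill deposited = 0.25 × 157.3, so 39.325 cm³.
Support: 0.08 × 197 → 15.76 cm³.
Total printed volume: 39.7 + 39.325 + 15.76 → 94.785 cm³.
Mass = 94.785 × 1.25 = 118.48125 g.
At $67.4/kg: 118.48125/1000 × 67.4 = $7.99.

$7.99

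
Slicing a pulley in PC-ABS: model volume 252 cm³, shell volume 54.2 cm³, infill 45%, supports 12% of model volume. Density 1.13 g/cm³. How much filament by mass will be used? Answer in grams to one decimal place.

196.0 g

Volume inside the shell = 252 − 54.2, so 197.8 cm³.
Infill deposited = 0.45 × 197.8, so 89.01 cm³.
Support: 0.12 × 252 → 30.24 cm³.
Total printed volume: 54.2 + 89.01 + 30.24 → 173.45 cm³.
Mass = 173.45 × 1.13, so 195.9985 g.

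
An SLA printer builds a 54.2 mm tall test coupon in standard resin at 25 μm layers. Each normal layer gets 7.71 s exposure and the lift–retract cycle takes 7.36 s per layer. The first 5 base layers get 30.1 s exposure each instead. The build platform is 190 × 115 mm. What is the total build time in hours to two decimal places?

Number of layers: 54.2 / 0.025 → 2168 (rounded up).
Bottom layers: 5 × (30.1 + 7.36) → 187.3 s.
Regular layers = 2163 × (7.71 + 7.36) = 32596.41 s.
Sum: 187.3 + 32596.41 = 32783.71 s → 9.11 hours.

9.11 hours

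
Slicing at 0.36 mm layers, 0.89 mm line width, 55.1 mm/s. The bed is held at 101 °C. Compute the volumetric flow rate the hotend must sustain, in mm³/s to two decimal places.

Extrusion cross-section: 0.36 × 0.89 → 0.3204 mm².
Volumetric flow = 55.1 × 0.3204 = 17.65 mm³/s.

17.65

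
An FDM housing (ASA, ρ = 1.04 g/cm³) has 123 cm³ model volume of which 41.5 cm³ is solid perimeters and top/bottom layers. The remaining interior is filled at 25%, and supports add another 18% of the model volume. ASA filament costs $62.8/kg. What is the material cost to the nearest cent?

Volume inside the shell = 123 − 41.5, so 81.5 cm³.
Deposited infill: 0.25 × 81.5 → 20.375 cm³.
Support = 0.18 × 123, so 22.14 cm³.
Total extruded: 41.5 + 20.375 + 22.14 → 84.015 cm³.
Mass: 84.015 × 1.04 → 87.3756 g.
Cost = 87.3756 g / 1000 × $62.8/kg = $5.49.

$5.49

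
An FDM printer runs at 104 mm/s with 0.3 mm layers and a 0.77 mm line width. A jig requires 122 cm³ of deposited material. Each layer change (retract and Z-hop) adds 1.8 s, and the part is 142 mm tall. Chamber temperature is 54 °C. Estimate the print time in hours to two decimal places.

Extrusion cross-section = 0.3 × 0.77 = 0.231 mm².
Total extruded path = 122000/0.231 = 528138.5 mm.
Print-move time = 528138.5 / 104, so 5078.3 s.
Layer count = ceil(142 / 0.3) = 474.
Layer-change overhead = 474 × 1.8 = 853.2 s.
Total = 5078.3 + 853.2 = 5931.5 s = 1.65 hours.

1.65 hours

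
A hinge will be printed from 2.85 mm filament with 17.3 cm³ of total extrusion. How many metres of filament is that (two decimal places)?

A = π r² = π × 1.425² = 6.3794 mm².
Length = 17.3 cm³ / 6.3794 mm² = 17300 / 6.3794 = 2711.85 mm = 2.71 m.

2.71 m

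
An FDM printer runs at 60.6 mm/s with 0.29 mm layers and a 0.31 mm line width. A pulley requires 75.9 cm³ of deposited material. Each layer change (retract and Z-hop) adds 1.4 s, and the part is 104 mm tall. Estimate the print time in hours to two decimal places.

Extrusion cross-section = 0.29 × 0.31 = 0.0899 mm².
Toolpath length = 75.9 cm³ / 0.0899 mm² = 75900 / 0.0899 = 844271.4 mm.
Time extruding: 844271.4 / 60.6 → 13931.9 s.
Number of layers: 104 / 0.29 → 359 (rounded up).
Non-print overhead = 359 × 1.4 = 502.6 s.
Altogether 13931.9 + 502.6 = 14434.5 s, i.e. 4.01 hours.

4.01 hours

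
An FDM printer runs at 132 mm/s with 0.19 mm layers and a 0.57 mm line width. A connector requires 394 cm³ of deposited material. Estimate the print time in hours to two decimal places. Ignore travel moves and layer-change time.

Bead cross-section = 0.19 × 0.57 = 0.1083 mm².
Total extruded path = 394000/0.1083 = 3638042.5 mm.
Print-move time = 3638042.5 / 132, so 27560.9 s.
Converting: 27560.9 s = 7.66 hours.

7.66 hours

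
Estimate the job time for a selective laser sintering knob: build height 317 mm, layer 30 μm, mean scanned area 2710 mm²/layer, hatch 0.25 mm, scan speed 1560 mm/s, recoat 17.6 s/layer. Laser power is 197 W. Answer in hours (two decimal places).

Layer count = ceil(317 / 0.03) = 10567.
Per-layer scan distance = 2710 / 0.25 = 10840 mm.
Scan time per layer = 10840 / 1560, so 6.9487 s.
Layer cycle = 6.9487 + 17.6 = 24.5487 s.
10567 layers × 24.5487 s/layer = 259406.1129 s, i.e. 72.06 hours.

72.06 hours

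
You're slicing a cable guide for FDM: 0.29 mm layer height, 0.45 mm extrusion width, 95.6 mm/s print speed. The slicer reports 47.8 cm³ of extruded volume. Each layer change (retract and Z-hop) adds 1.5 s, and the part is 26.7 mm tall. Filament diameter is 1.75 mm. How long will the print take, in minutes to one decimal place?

Line area = 0.29 × 0.45, so 0.1305 mm².
Toolpath length = 47.8 cm³ / 0.1305 mm² = 47800 / 0.1305 = 366283.5 mm.
Print-move time: 366283.5 / 95.6 → 3831.4 s.
Number of layers: 26.7 / 0.29 → 93 (rounded up).
Z-hop total: 93 × 1.5 → 139.5 s.
Total = 3831.4 + 139.5 = 3970.9 s = 66.2 minutes.

66.2 minutes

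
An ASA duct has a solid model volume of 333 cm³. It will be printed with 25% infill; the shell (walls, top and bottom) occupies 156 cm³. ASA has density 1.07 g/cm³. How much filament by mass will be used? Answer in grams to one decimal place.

Infill region = 333 − 156, so 177 cm³.
Infill volume = 0.25 × 177, so 44.25 cm³.
Total extruded: 156 + 44.25 → 200.25 cm³.
Mass = 200.25 × 1.07, so 214.2675 g.

214.3 g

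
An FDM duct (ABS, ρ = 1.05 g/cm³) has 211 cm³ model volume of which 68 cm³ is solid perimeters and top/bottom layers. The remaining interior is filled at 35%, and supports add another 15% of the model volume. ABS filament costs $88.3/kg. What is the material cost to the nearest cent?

$13.88

Infill region = 211 − 68, so 143 cm³.
Infill deposited = 0.35 × 143, so 50.05 cm³.
Support = 0.15 × 211 = 31.65 cm³.
Deposited volume: 68 + 50.05 + 31.65 → 149.7 cm³.
Mass: 149.7 × 1.05 → 157.185 g.
Cost = 157.185 g / 1000 × $88.3/kg = $13.88.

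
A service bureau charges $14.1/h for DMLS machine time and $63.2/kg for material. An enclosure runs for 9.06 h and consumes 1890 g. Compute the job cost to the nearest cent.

$247.19

Time charge = 14.1 × 9.06, so $127.746.
Material cost: 63.2 × 1890/1000 → $119.448.
Job cost: 127.746 + 119.448 = 247.194 ≈ $247.19.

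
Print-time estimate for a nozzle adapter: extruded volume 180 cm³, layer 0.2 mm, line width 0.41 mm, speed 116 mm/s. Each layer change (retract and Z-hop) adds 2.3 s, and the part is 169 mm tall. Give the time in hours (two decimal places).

Extrusion cross-section: 0.2 × 0.41 → 0.082 mm².
Total extruded path = 180000/0.082 = 2195122 mm.
Print-move time: 2195122 / 116 → 18923.5 s.
Layers = ⌈169/0.2⌉ = 845.
Layer-change overhead: 845 × 2.3 → 1943.5 s.
Total = 18923.5 + 1943.5 = 20867 s = 5.80 hours.

5.80 hours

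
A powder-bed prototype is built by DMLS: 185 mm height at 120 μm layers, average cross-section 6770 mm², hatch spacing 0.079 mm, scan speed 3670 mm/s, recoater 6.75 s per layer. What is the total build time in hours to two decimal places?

Layer count = ceil(185 / 0.12) = 1542.
Hatch length per layer = 6770 / 0.079, so 85696.2 mm.
Laser time per layer = 85696.2 / 3670, so 23.3505 s.
Layer cycle = 23.3505 + 6.75, so 30.1005 s.
Build time = 1542 × 30.1005 = 46414.971 s = 12.89 hours.

12.89 hours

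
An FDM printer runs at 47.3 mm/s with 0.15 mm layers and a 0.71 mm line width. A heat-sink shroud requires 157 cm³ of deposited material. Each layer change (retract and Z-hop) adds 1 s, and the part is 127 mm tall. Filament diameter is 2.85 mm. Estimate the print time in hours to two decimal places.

8.89 hours

Extrusion cross-section = 0.15 × 0.71, so 0.1065 mm².
Total extruded path = 157000/0.1065 = 1474178.4 mm.
Time extruding: 1474178.4 / 47.3 → 31166.6 s.
Layers = ⌈127/0.15⌉ = 847.
Z-hop total: 847 × 1 → 847 s.
Altogether 31166.6 + 847 = 32013.6 s, i.e. 8.89 hours.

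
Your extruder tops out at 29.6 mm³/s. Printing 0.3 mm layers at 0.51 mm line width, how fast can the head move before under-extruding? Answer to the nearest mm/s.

Bead cross-section = 0.3 × 0.51 = 0.153 mm².
v_max = Q/A = 29.6/0.153 = 193.46 mm/s → 193 mm/s.

193 mm/s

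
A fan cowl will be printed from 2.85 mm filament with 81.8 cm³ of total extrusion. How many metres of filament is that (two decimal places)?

12.82 m

A = π r² = π × 1.425² = 6.3794 mm².
L = 81800 mm³ / 6.3794 mm² = 12822.52 mm, i.e. 12.82 m.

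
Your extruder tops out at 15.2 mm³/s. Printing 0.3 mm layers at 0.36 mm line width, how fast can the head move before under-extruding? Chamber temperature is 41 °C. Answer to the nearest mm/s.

Bead cross-section: 0.3 × 0.36 → 0.108 mm².
Max speed = 15.2 / 0.108 = 140.74 ≈ 141 mm/s.

141 mm/s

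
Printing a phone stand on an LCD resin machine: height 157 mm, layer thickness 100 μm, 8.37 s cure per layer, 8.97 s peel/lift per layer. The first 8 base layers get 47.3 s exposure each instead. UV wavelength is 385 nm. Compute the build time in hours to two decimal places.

Layers = ⌈157/0.1⌉ = 1570.
Burn-in layers: 8 × (47.3 + 8.97) → 450.16 s.
Regular layers = 1562 × (8.37 + 8.97) = 27085.08 s.
Sum: 450.16 + 27085.08 = 27535.24 s → 7.65 hours.

7.65 hours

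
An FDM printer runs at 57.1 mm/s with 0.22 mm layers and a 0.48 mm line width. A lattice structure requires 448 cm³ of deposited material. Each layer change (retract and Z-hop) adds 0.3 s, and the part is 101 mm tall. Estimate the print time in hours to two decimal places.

20.68 hours

Line area = 0.22 × 0.48 = 0.1056 mm².
Path length: 448000 mm³ / 0.1056 mm² → 4242424.2 mm.
Extrusion time = 4242424.2 / 57.1, so 74298.1 s.
Layers = ⌈101/0.22⌉ = 460.
Non-print overhead = 460 × 0.3 = 138 s.
Altogether 74298.1 + 138 = 74436.1 s, i.e. 20.68 hours.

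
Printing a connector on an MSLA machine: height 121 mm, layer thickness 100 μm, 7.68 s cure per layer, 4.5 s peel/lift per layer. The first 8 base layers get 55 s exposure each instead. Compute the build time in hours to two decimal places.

4.20 hours

Layer count = ceil(121 / 0.1) = 1210.
Bottom layers = 8 × (55 + 4.5) = 476 s.
Regular layers: 1202 × (7.68 + 4.5) → 14640.36 s.
Total = 476 + 14640.36 = 15116.36 s = 4.20 hours.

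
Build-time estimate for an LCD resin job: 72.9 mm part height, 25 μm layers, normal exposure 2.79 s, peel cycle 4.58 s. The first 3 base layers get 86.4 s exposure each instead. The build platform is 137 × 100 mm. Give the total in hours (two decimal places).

Layer count = ceil(72.9 / 0.025) = 2916.
Bottom layers = 3 × (86.4 + 4.58), so 272.94 s.
Normal layers = 2913 × (2.79 + 4.58), so 21468.81 s.
Total = 272.94 + 21468.81 = 21741.75 s = 6.04 hours.

6.04 hours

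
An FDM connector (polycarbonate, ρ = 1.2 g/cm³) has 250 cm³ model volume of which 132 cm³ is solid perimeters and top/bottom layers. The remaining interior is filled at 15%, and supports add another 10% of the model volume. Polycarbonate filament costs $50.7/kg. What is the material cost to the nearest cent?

Volume inside the shell: 250 − 132 → 118 cm³.
Infill deposited = 0.15 × 118, so 17.7 cm³.
Support: 0.10 × 250 → 25 cm³.
Deposited volume: 132 + 17.7 + 25 → 174.7 cm³.
Mass = 174.7 × 1.2, so 209.64 g.
At $50.7/kg: 209.64/1000 × 50.7 = $10.63.

$10.63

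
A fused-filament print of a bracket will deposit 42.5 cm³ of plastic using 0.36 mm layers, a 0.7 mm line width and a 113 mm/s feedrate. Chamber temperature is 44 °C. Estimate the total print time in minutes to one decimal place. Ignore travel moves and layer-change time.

Extrusion cross-section = 0.36 × 0.7, so 0.252 mm².
Path length: 42500 mm³ / 0.252 mm² → 168650.8 mm.
Extrusion time: 168650.8 / 113 → 1492.5 s.
1492.5 s = 24.9 minutes.

24.9 minutes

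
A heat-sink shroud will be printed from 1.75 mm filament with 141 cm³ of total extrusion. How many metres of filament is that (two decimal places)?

Cross-section of 1.75 mm filament: π·(1.75/2)² = 2.4053 mm².
Length = 141 cm³ / 2.4053 mm² = 141000 / 2.4053 = 58620.55 mm = 58.62 m.

58.62 m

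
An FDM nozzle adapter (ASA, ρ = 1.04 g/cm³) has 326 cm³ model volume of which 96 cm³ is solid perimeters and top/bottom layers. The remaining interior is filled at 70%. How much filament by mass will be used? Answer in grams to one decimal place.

Infill region: 326 − 96 → 230 cm³.
Infill volume = 0.70 × 230, so 161 cm³.
Deposited volume: 96 + 161 → 257 cm³.
Mass = 257 × 1.04 = 267.28 g.

267.3 g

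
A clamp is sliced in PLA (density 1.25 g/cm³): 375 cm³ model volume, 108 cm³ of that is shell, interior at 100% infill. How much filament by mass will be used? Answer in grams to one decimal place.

Volume inside the shell: 375 − 108 → 267 cm³.
Deposited infill = 1.00 × 267 = 267 cm³.
Deposited volume: 108 + 267 → 375 cm³.
Mass: 375 × 1.25 → 468.75 g.

468.8 g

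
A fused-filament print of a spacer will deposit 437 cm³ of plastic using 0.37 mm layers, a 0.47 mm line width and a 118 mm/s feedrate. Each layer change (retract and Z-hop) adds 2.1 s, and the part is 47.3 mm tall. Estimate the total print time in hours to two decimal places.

5.99 hours

Line area = 0.37 × 0.47, so 0.1739 mm².
Total extruded path = 437000/0.1739 = 2512938.5 mm.
Print-move time: 2512938.5 / 118 → 21296.1 s.
Layer count = ceil(47.3 / 0.37) = 128.
Layer-change overhead = 128 × 2.1 = 268.8 s.
Total = 21296.1 + 268.8 = 21564.9 s = 5.99 hours.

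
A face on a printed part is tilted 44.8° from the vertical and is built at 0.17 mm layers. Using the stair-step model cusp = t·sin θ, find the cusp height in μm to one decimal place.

Cusp = layer height × sin(44.8°) = 0.17 × 0.7046 = 0.119782 mm = 119.8 μm.

119.8 μm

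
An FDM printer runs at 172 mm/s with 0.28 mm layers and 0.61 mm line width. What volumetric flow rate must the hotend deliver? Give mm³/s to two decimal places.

Extrusion cross-section = 0.28 × 0.61, so 0.1708 mm².
Q = v·A = 172 × 0.1708 = 29.38 mm³/s.

29.38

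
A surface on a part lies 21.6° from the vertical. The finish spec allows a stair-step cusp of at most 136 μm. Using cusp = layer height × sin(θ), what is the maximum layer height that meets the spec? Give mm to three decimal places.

0.369 mm

t = h_c / sin θ = 0.136 / 0.3681 = 0.369 mm.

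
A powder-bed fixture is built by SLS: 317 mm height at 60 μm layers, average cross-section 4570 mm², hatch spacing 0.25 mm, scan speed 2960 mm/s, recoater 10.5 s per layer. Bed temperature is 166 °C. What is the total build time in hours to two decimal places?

Layer count = ceil(317 / 0.06) = 5284.
Scan path per layer: 4570 / 0.25 → 18280 mm.
Per-layer scan time = 18280 / 2960 = 6.1757 s.
Time per layer = 6.1757 + 10.5 = 16.6757 s.
Build time = 5284 × 16.6757 = 88114.3988 s = 24.48 hours.

24.48 hours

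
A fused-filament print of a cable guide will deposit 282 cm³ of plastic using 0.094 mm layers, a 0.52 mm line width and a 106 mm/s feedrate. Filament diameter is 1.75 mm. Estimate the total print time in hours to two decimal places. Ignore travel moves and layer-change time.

Line area: 0.094 × 0.52 → 0.04888 mm².
Path length: 282000 mm³ / 0.04888 mm² → 5769230.8 mm.
Time extruding = 5769230.8 / 106, so 54426.7 s.
54426.7 s = 15.12 hours.

15.12 hours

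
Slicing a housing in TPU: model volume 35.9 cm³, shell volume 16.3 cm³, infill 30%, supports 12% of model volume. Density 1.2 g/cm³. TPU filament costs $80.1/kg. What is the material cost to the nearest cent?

$2.55

Interior volume = 35.9 − 16.3, so 19.6 cm³.
Deposited infill = 0.30 × 19.6 = 5.88 cm³.
Support = 0.12 × 35.9, so 4.308 cm³.
Total printed volume = 16.3 + 5.88 + 4.308 = 26.488 cm³.
Mass = 26.488 × 1.2 = 31.7856 g.
Cost = 31.7856 g / 1000 × $80.1/kg = $2.55.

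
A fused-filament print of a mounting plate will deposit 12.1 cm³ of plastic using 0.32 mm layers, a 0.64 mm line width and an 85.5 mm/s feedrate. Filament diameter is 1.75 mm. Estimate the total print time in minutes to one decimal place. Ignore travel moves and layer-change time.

Extrusion cross-section = 0.32 × 0.64, so 0.2048 mm².
Path length: 12100 mm³ / 0.2048 mm² → 59082 mm.
Time extruding = 59082 / 85.5 = 691 s.
In the requested units: 691 s = 11.5 minutes.

11.5 minutes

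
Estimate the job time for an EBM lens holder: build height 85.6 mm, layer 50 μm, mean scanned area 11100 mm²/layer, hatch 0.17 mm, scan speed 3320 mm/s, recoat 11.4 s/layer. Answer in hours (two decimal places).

Layer count = ceil(85.6 / 0.05) = 1712.
Hatch length per layer: 11100 / 0.17 → 65294.1 mm.
Scan time per layer: 65294.1 / 3320 → 19.6669 s.
Layer cycle = 19.6669 + 11.4, so 31.0669 s.
Build time = 1712 × 31.0669 = 53186.5328 s = 14.77 hours.

14.77 hours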